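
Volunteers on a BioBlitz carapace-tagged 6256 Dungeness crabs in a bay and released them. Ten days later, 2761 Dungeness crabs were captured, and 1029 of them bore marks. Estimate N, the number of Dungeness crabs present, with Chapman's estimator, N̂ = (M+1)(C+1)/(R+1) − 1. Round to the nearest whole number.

N ≈ 16,777

N̂ = (6256+1)(2761+1)/(1029+1) − 1 = 6257·2762/1030 − 1
= 17281834/1030 − 1 ≈ 16778.48 − 1 ≈ 16777.48 → 16777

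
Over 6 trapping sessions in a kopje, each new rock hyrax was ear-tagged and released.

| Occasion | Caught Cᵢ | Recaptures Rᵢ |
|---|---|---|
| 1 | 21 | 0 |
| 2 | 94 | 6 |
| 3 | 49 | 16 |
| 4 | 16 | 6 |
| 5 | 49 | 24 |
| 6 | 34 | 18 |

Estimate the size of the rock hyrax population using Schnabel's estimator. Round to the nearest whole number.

Marked at large before each occasion: Mᵢ = Σⱼ<ᵢ (Cⱼ − Rⱼ) → M1=0, M2=21, M3=109, M4=142, M5=152, M6=177
Σ MᵢCᵢ = 0·21 + 21·94 + 109·49 + 142·16 + 152·49 + 177·34 = 0 + 1974 + 5341 + 2272 + 7448 + 6018 = 23053
Σ Rᵢ = 0 + 6 + 16 + 6 + 24 + 18 = 70
N̂ = 23053 / 70 ≈ 329.3 → 329

N ≈ 329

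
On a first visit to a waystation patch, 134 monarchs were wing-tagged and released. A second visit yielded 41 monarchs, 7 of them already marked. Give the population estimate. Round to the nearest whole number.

The marked fraction in the recapture sample should equal the marked fraction in the population: 7/41 = 134/N.
N = (134 × 41) / 7 = 5494 / 7 ≈ 784.9 → 785

N ≈ 785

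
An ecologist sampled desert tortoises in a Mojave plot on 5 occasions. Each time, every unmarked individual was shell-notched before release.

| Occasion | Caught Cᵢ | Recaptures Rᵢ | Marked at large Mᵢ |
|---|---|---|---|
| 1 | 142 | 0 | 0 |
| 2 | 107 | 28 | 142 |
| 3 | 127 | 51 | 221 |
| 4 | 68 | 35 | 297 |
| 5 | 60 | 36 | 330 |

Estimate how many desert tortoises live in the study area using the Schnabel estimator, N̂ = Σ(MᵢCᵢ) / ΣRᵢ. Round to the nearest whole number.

Σ MᵢCᵢ = 0·142 + 142·107 + 221·127 + 297·68 + 330·60 = 0 + 15194 + 28067 + 20196 + 19800 = 83257
Σ Rᵢ = 0 + 28 + 51 + 35 + 36 = 150
N̂ = 83257 / 150 ≈ 555.0 → 555

N ≈ 555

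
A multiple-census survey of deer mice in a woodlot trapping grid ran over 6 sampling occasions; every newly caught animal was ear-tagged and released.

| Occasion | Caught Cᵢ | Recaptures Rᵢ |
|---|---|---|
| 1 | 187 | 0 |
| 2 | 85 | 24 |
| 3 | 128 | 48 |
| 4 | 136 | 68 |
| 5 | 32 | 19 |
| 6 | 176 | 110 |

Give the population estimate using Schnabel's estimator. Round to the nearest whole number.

N ≈ 658

Marked at large before each occasion: Mᵢ = Σⱼ<ᵢ (Cⱼ − Rⱼ) → M1=0, M2=187, M3=248, M4=328, M5=396, M6=409
Σ MᵢCᵢ = 0·187 + 187·85 + 248·128 + 328·136 + 396·32 + 409·176 = 0 + 15895 + 31744 + 44608 + 12672 + 71984 = 176903
Σ Rᵢ = 0 + 24 + 48 + 68 + 19 + 110 = 269
N̂ = 176903 / 269 ≈ 657.6 → 658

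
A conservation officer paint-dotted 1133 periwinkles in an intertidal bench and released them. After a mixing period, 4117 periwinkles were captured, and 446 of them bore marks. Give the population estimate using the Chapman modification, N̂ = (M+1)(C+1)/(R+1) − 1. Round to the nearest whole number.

N̂ = (1133+1)(4117+1)/(446+1) − 1 = 1134·4118/447 − 1
= 4669812/447 − 1 ≈ 10447.0 − 1 ≈ 10446.0 → 10446

N ≈ 10,446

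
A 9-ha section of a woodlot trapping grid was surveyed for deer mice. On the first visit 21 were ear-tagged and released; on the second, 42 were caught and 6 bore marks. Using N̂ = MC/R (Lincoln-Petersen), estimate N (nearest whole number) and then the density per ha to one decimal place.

density ≈ 16.3 deer mice per ha

N̂ = 21·42/6 = 882/6 = 147
Density = N̂ / area = 147 / 9 ≈ 16.33 → 16.3 per ha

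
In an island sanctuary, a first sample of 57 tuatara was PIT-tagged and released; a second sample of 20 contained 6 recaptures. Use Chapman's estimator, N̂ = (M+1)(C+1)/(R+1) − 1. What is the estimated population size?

N = 173

N̂ = (57+1)(20+1)/(6+1) − 1 = 58·21/7 − 1
= 1218/7 − 1 = 174 − 1 = 173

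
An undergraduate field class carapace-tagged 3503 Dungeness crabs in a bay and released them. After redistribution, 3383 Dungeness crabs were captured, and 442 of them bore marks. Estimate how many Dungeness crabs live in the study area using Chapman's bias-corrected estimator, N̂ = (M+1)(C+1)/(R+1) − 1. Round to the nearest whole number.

N̂ = (3503+1)(3383+1)/(442+1) − 1 = 3504·3384/443 − 1
= 11857536/443 − 1 ≈ 26766.4 − 1 ≈ 26765.4 → 26765

N ≈ 26,765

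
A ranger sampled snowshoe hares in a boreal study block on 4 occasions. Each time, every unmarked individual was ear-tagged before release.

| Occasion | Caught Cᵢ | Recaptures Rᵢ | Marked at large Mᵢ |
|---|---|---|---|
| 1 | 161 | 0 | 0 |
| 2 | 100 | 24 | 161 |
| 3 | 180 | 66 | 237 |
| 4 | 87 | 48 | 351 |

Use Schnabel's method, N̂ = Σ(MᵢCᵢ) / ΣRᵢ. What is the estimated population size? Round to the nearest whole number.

Σ MᵢCᵢ = 0·161 + 161·100 + 237·180 + 351·87 = 0 + 16100 + 42660 + 30537 = 89297
Σ Rᵢ = 0 + 24 + 66 + 48 = 138
N̂ = 89297 / 138 ≈ 647.1 → 647

N ≈ 647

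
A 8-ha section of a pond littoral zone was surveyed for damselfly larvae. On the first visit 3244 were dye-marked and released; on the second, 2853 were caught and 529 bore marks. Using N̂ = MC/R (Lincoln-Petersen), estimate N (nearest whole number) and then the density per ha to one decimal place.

N̂ = 3244·2853/529 = 9255132/529 ≈ 17495.5 → 17496
Density = N̂ / area = 17496 / 8 = 2187.0 per ha

density ≈ 2187.0 damselfly larvae per ha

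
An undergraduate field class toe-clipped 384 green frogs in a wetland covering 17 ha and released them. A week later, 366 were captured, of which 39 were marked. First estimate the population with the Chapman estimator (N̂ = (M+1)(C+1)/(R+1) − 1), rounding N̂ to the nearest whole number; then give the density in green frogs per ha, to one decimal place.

density ≈ 207.7 green frogs per ha

N̂ = 385·367/40 − 1 = 141295/40 − 1 ≈ 3531.4 → 3531
Density = N̂ / area = 3531 / 17 ≈ 207.71 → 207.7 per ha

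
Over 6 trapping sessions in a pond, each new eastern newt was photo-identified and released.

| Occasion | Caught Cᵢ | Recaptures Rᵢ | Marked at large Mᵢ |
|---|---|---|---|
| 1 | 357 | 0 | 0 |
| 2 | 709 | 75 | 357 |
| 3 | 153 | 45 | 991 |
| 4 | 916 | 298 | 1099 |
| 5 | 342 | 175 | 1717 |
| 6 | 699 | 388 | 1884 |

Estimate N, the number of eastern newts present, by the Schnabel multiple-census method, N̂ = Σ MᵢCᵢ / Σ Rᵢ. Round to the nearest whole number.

N ≈ 3380

Σ MᵢCᵢ = 0·357 + 357·709 + 991·153 + 1099·916 + 1717·342 + 1884·699 = 0 + 253113 + 151623 + 1006684 + 587214 + 1316916 = 3315550
Σ Rᵢ = 0 + 75 + 45 + 298 + 175 + 388 = 981
N̂ = 3315550 / 981 ≈ 3379.8 → 3380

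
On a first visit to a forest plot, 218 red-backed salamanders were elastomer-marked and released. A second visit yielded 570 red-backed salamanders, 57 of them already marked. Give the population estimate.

Lincoln-Petersen assumes M/N = R/C, so N = M·C / R.
N = (218 × 570) / 57 = 124260 / 57 = 2180

N = 2180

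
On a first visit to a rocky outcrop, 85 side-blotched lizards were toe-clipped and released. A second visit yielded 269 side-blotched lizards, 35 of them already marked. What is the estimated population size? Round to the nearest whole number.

N ≈ 653

The marked fraction in the recapture sample should equal the marked fraction in the population: 35/269 = 85/N.
N = (85 × 269) / 35 = 22865 / 35 ≈ 653.3 → 653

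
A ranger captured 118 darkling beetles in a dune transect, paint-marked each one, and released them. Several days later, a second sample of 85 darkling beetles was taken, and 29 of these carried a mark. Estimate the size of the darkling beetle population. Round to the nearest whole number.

Lincoln-Petersen assumes M/N = R/C, so N = M·C / R.
N = (118 × 85) / 29 = 10030 / 29 ≈ 345.9 → 346

N ≈ 346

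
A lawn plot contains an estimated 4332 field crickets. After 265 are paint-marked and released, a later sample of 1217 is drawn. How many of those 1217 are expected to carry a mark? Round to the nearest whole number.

The marked fraction of the population is 265/4332, so in a sample of 1217 expect C·(M/N) marked.
E[R] = 265 × 1217 / 4332 = 322505 / 4332 ≈ 74.4 → 74

expected recaptures ≈ 74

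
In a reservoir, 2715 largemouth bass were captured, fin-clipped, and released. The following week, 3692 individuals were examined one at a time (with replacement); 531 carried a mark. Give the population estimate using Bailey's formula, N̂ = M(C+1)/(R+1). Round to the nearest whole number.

N ≈ 18,847

N̂ = 2715·(3692+1)/(531+1) = 2715·3693/532 = 10026495/532 ≈ 18846.8 → 18847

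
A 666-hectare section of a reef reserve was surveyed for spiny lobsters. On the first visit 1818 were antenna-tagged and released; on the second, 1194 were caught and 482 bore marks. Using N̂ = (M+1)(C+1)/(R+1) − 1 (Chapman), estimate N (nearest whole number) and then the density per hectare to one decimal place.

density ≈ 6.8 spiny lobsters per hectare

N̂ = 1819·1195/483 − 1 = 2173705/483 − 1 ≈ 4499.4 → 4499
Density = N̂ / area = 4499 / 666 ≈ 6.76 → 6.8 per hectare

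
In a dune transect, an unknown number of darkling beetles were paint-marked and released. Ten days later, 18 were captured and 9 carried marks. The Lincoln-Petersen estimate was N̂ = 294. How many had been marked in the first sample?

From N = M·C/R: M = N·R / C = 294·9 / 18 = 2646 / 18 = 147.

M = 147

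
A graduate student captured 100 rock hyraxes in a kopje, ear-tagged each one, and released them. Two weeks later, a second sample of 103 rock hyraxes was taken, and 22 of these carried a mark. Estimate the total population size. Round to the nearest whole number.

If marked individuals mix randomly, R/C ≈ M/N, giving N ≈ M·C/R.
N = (100 × 103) / 22 = 10300 / 22 ≈ 468.2 → 468

N ≈ 468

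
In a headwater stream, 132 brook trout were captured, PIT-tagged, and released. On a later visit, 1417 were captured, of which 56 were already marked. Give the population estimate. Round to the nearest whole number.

N ≈ 3340

Lincoln-Petersen assumes M/N = R/C, so N = M·C / R.
N = (132 × 1417) / 56 = 187044 / 56 ≈ 3340.1 → 3340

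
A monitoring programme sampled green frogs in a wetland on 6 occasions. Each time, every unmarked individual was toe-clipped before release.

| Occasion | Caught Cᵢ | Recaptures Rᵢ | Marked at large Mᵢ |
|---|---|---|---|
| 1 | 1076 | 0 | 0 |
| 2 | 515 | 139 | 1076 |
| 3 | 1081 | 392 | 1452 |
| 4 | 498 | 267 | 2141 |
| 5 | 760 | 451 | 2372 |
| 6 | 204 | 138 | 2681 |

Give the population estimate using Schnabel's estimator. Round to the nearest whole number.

Σ MᵢCᵢ = 0·1076 + 1076·515 + 1452·1081 + 2141·498 + 2372·760 + 2681·204 = 0 + 554140 + 1569612 + 1066218 + 1802720 + 546924 = 5539614
Σ Rᵢ = 0 + 139 + 392 + 267 + 451 + 138 = 1387
N̂ = 5539614 / 1387 ≈ 3994.0 → 3994

N ≈ 3994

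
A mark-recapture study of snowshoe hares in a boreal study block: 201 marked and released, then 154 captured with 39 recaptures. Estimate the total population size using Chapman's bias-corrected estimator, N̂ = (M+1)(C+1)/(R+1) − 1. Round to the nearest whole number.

N ≈ 782

N̂ = (201+1)(154+1)/(39+1) − 1 = 202·155/40 − 1
= 31310/40 − 1 ≈ 782.8 − 1 ≈ 781.8 → 782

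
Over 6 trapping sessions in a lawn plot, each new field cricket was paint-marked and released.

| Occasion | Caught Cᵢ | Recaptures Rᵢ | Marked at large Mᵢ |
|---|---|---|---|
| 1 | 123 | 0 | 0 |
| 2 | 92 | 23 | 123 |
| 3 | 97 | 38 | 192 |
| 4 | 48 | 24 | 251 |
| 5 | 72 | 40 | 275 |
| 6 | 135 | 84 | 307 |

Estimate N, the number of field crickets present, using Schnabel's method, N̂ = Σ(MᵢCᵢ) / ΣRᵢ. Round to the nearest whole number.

Σ MᵢCᵢ = 0·123 + 123·92 + 192·97 + 251·48 + 275·72 + 307·135 = 0 + 11316 + 18624 + 12048 + 19800 + 41445 = 103233
Σ Rᵢ = 0 + 23 + 38 + 24 + 40 + 84 = 209
N̂ = 103233 / 209 ≈ 493.9 → 494

N ≈ 494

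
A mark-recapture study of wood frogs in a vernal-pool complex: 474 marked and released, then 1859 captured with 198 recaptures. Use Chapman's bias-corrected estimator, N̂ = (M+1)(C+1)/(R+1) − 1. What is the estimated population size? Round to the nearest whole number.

N ≈ 4439

N̂ = (474+1)(1859+1)/(198+1) − 1 = 475·1860/199 − 1
= 883500/199 − 1 ≈ 4439.7 − 1 ≈ 4438.7 → 4439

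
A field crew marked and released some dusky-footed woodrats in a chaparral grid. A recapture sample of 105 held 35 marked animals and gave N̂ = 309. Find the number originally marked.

M = 103

From N = M·C/R: M = N·R / C = 309·35 / 105 = 10815 / 105 = 103.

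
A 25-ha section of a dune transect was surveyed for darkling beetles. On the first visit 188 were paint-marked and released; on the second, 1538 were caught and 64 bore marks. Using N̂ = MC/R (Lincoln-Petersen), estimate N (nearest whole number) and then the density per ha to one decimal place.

N̂ = 188·1538/64 = 289144/64 ≈ 4517.9 → 4518
Density = N̂ / area = 4518 / 25 ≈ 180.72 → 180.7 per ha

density ≈ 180.7 darkling beetles per ha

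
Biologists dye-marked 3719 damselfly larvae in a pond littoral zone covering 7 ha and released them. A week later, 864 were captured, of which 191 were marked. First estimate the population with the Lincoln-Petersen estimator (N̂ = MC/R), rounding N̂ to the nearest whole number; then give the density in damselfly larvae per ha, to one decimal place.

density ≈ 2403.3 damselfly larvae per ha

N̂ = 3719·864/191 = 3213216/191 ≈ 16823.1 → 16823
Density = N̂ / area = 16823 / 7 ≈ 2403.29 → 2403.3 per ha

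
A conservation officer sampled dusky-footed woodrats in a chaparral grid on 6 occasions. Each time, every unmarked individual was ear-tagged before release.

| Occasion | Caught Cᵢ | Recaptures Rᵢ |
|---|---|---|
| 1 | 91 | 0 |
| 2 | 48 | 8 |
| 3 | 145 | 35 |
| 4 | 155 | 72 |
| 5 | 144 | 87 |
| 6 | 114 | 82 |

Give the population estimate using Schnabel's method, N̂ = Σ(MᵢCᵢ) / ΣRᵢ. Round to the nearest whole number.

N ≈ 531

Marked at large before each occasion: Mᵢ = Σⱼ<ᵢ (Cⱼ − Rⱼ) → M1=0, M2=91, M3=131, M4=241, M5=324, M6=381
Σ MᵢCᵢ = 0·91 + 91·48 + 131·145 + 241·155 + 324·144 + 381·114 = 0 + 4368 + 18995 + 37355 + 46656 + 43434 = 150808
Σ Rᵢ = 0 + 8 + 35 + 72 + 87 + 82 = 284
N̂ = 150808 / 284 ≈ 531.0 → 531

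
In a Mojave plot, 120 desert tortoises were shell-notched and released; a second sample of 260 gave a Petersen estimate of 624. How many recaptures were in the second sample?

R = 50

From N = M·C/R: R = M·C / N = 120·260 / 624 = 31200 / 624 = 50.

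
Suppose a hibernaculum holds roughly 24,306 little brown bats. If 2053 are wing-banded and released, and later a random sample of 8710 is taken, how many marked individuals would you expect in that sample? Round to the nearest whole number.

Expected recaptures E[R] = M·C / N.
E[R] = 2053 × 8710 / 24306 = 17881630 / 24306 ≈ 735.7 → 736

expected recaptures ≈ 736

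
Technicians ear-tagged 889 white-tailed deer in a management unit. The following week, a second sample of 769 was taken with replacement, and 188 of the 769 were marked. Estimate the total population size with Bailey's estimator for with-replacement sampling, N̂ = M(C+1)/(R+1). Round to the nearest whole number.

N ≈ 3622

N̂ = 889·(769+1)/(188+1) = 889·770/189 = 684530/189 ≈ 3621.9 → 3622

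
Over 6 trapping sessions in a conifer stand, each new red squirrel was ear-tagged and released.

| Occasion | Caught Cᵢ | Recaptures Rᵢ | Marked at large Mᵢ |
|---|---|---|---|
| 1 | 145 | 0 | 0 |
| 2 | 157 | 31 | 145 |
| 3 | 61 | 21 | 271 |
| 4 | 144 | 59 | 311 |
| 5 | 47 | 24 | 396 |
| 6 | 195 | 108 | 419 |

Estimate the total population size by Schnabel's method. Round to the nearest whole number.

Σ MᵢCᵢ = 0·145 + 145·157 + 271·61 + 311·144 + 396·47 + 419·195 = 0 + 22765 + 16531 + 44784 + 18612 + 81705 = 184397
Σ Rᵢ = 0 + 31 + 21 + 59 + 24 + 108 = 243
N̂ = 184397 / 243 ≈ 758.8 → 759

N ≈ 759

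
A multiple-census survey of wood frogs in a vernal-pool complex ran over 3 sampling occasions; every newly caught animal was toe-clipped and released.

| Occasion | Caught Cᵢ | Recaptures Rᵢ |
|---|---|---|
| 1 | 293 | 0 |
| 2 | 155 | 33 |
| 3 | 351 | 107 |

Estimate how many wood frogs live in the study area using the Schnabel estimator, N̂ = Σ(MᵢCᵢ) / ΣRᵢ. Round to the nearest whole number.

N ≈ 1365

Marked at large before each occasion: Mᵢ = Σⱼ<ᵢ (Cⱼ − Rⱼ) → M1=0, M2=293, M3=415
Σ MᵢCᵢ = 0·293 + 293·155 + 415·351 = 0 + 45415 + 145665 = 191080
Σ Rᵢ = 0 + 33 + 107 = 140
N̂ = 191080 / 140 ≈ 1364.9 → 1365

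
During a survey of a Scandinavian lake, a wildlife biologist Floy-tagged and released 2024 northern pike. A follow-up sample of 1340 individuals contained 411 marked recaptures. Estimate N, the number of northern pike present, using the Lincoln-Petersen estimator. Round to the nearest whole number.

N ≈ 6599

The marked fraction in the recapture sample should equal the marked fraction in the population: 411/1340 = 2024/N.
N = (2024 × 1340) / 411 = 2712160 / 411 ≈ 6598.9 → 6599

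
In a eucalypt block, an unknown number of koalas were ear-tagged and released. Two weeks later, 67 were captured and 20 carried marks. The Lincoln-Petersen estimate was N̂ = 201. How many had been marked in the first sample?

From N = M·C/R: M = N·R / C = 201·20 / 67 = 4020 / 67 = 60.

M = 60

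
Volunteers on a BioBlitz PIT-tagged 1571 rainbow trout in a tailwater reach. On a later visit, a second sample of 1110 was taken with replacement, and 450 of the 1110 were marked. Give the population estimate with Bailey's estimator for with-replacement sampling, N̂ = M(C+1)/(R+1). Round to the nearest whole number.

N̂ = 1571·(1110+1)/(450+1) = 1571·1111/451 = 1745381/451 ≈ 3870.0 → 3870

N ≈ 3870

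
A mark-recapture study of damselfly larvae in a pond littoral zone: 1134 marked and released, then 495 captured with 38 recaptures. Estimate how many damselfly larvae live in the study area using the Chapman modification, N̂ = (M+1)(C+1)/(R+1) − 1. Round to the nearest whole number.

N ≈ 14,434

N̂ = (1134+1)(495+1)/(38+1) − 1 = 1135·496/39 − 1
= 562960/39 − 1 ≈ 14434.9 − 1 ≈ 14433.9 → 14434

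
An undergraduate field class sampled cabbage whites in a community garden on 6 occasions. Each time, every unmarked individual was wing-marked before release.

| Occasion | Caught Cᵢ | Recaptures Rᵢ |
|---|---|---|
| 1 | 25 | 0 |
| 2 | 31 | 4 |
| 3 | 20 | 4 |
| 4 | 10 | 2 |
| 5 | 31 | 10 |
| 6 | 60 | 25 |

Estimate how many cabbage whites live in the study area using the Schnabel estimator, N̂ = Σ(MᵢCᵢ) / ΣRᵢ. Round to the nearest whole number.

Marked at large before each occasion: Mᵢ = Σⱼ<ᵢ (Cⱼ − Rⱼ) → M1=0, M2=25, M3=52, M4=68, M5=76, M6=97
Σ MᵢCᵢ = 0·25 + 25·31 + 52·20 + 68·10 + 76·31 + 97·60 = 0 + 775 + 1040 + 680 + 2356 + 5820 = 10671
Σ Rᵢ = 0 + 4 + 4 + 2 + 10 + 25 = 45
N̂ = 10671 / 45 ≈ 237.1 → 237

N ≈ 237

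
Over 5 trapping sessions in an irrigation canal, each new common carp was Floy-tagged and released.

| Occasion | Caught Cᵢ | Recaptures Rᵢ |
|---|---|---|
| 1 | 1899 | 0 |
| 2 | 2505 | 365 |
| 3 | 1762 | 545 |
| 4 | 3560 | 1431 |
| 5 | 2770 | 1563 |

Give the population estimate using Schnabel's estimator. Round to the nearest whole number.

Marked at large before each occasion: Mᵢ = Σⱼ<ᵢ (Cⱼ − Rⱼ) → M1=0, M2=1899, M3=4039, M4=5256, M5=7385
Σ MᵢCᵢ = 0·1899 + 1899·2505 + 4039·1762 + 5256·3560 + 7385·2770 = 0 + 4756995 + 7116718 + 18711360 + 20456450 = 51041523
Σ Rᵢ = 0 + 365 + 545 + 1431 + 1563 = 3904
N̂ = 51041523 / 3904 ≈ 13074.2 → 13074

N ≈ 13,074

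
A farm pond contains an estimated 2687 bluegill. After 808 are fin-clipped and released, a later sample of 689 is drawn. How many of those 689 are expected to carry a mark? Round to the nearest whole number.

expected recaptures ≈ 207

The marked fraction of the population is 808/2687, so in a sample of 689 expect C·(M/N) marked.
E[R] = 808 × 689 / 2687 = 556712 / 2687 ≈ 207.2 → 207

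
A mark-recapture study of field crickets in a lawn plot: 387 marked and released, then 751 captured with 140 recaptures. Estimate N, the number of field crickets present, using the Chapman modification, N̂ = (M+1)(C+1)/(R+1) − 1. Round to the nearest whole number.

N̂ = (387+1)(751+1)/(140+1) − 1 = 388·752/141 − 1
= 291776/141 − 1 ≈ 2069.3 − 1 ≈ 2068.3 → 2068

N ≈ 2068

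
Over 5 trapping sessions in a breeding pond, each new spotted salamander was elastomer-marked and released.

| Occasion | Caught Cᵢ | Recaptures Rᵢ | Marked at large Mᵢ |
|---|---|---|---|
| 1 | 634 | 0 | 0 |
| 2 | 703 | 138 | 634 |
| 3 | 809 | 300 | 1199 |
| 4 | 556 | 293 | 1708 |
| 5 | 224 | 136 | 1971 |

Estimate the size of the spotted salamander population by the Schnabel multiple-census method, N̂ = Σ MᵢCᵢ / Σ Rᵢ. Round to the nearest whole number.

N ≈ 3237

Σ MᵢCᵢ = 0·634 + 634·703 + 1199·809 + 1708·556 + 1971·224 = 0 + 445702 + 969991 + 949648 + 441504 = 2806845
Σ Rᵢ = 0 + 138 + 300 + 293 + 136 = 867
N̂ = 2806845 / 867 ≈ 3237.4 → 3237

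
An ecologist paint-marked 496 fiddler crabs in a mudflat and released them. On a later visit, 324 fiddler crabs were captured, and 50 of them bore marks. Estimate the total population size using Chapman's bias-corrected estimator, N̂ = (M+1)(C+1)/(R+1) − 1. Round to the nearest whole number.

N ≈ 3166

N̂ = (496+1)(324+1)/(50+1) − 1 = 497·325/51 − 1
= 161525/51 − 1 ≈ 3167.2 − 1 ≈ 3166.2 → 3166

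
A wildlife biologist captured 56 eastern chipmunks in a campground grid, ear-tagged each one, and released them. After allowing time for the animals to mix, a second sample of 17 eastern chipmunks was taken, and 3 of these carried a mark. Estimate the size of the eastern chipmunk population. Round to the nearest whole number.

Lincoln-Petersen assumes M/N = R/C, so N = M·C / R.
N = (56 × 17) / 3 = 952 / 3 ≈ 317.3 → 317

N ≈ 317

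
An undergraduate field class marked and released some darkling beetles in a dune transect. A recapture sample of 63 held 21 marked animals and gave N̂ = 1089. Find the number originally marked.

From N = M·C/R: M = N·R / C = 1089·21 / 63 = 22869 / 63 = 363.

M = 363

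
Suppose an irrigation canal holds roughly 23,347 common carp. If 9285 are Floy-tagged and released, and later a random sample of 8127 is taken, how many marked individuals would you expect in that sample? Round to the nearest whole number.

expected recaptures ≈ 3232

Expected recaptures E[R] = M·C / N.
E[R] = 9285 × 8127 / 23347 = 75459195 / 23347 ≈ 3232.1 → 3232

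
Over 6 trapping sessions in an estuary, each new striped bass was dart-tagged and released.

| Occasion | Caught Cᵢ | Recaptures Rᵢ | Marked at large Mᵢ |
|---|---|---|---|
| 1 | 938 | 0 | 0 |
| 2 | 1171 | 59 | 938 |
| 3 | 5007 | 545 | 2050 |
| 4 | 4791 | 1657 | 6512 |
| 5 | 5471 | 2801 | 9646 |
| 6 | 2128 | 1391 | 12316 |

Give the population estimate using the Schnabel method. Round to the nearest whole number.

Σ MᵢCᵢ = 0·938 + 938·1171 + 2050·5007 + 6512·4791 + 9646·5471 + 12316·2128 = 0 + 1098398 + 10264350 + 31198992 + 52773266 + 26208448 = 121543454
Σ Rᵢ = 0 + 59 + 545 + 1657 + 2801 + 1391 = 6453
N̂ = 121543454 / 6453 ≈ 18835.2 → 18835

N ≈ 18,835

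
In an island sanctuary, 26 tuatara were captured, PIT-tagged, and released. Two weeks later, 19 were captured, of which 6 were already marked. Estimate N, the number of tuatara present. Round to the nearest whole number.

N ≈ 82

If marked individuals mix randomly, R/C ≈ M/N, giving N ≈ M·C/R.
N = (26 × 19) / 6 = 494 / 6 ≈ 82.3 → 82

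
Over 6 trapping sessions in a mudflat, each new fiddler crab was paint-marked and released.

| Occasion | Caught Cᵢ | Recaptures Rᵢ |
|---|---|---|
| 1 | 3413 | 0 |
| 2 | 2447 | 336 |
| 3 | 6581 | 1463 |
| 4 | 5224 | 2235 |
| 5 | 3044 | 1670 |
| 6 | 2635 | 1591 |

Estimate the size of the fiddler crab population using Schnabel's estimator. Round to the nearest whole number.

N ≈ 24,857

Marked at large before each occasion: Mᵢ = Σⱼ<ᵢ (Cⱼ − Rⱼ) → M1=0, M2=3413, M3=5524, M4=10642, M5=13631, M6=15005
Σ MᵢCᵢ = 0·3413 + 3413·2447 + 5524·6581 + 10642·5224 + 13631·3044 + 15005·2635 = 0 + 8351611 + 36353444 + 55593808 + 41492764 + 39538175 = 181329802
Σ Rᵢ = 0 + 336 + 1463 + 2235 + 1670 + 1591 = 7295
N̂ = 181329802 / 7295 ≈ 24856.7 → 24857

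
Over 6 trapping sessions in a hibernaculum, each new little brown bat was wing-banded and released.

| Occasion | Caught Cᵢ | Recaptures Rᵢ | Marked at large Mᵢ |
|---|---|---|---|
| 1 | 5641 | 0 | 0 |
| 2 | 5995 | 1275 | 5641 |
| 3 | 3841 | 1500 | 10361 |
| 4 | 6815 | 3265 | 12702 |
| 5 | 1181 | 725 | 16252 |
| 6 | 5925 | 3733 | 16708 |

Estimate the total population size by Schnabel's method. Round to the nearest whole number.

N ≈ 26,516

Σ MᵢCᵢ = 0·5641 + 5641·5995 + 10361·3841 + 12702·6815 + 16252·1181 + 16708·5925 = 0 + 33817795 + 39796601 + 86564130 + 19193612 + 98994900 = 278367038
Σ Rᵢ = 0 + 1275 + 1500 + 3265 + 725 + 3733 = 10498
N̂ = 278367038 / 10498 ≈ 26516.2 → 26516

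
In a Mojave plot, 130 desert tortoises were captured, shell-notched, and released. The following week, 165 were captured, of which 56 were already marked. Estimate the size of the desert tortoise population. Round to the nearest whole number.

N = (130 × 165) / 56 = 21450 / 56 ≈ 383.0 → 383

N ≈ 383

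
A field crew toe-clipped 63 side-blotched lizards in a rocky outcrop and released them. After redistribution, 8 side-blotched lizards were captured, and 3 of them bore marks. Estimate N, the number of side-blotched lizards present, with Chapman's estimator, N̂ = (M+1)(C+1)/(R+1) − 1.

N̂ = (63+1)(8+1)/(3+1) − 1 = 64·9/4 − 1
= 576/4 − 1 = 144 − 1 = 143

N = 143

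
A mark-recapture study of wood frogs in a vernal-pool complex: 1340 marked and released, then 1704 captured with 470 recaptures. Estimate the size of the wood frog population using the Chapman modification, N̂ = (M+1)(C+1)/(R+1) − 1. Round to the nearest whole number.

N ≈ 4853

N̂ = (1340+1)(1704+1)/(470+1) − 1 = 1341·1705/471 − 1
= 2286405/471 − 1 ≈ 4854.4 − 1 ≈ 4853.4 → 4853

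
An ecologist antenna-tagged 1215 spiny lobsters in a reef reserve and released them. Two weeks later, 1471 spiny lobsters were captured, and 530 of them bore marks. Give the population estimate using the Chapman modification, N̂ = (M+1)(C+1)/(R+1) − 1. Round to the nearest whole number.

N ≈ 3370

N̂ = (1215+1)(1471+1)/(530+1) − 1 = 1216·1472/531 − 1
= 1789952/531 − 1 ≈ 3370.9 − 1 ≈ 3369.9 → 3370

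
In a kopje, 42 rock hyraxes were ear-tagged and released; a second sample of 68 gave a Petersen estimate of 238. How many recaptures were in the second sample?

R = 12

From N = M·C/R: R = M·C / N = 42·68 / 238 = 2856 / 238 = 12.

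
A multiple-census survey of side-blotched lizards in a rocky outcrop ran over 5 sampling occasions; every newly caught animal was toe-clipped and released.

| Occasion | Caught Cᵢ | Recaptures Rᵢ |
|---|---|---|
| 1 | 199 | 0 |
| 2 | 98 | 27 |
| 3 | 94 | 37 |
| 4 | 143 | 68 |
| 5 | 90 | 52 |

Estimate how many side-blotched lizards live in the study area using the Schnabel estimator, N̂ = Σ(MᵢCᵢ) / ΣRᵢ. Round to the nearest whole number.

N ≈ 695

Marked at large before each occasion: Mᵢ = Σⱼ<ᵢ (Cⱼ − Rⱼ) → M1=0, M2=199, M3=270, M4=327, M5=402
Σ MᵢCᵢ = 0·199 + 199·98 + 270·94 + 327·143 + 402·90 = 0 + 19502 + 25380 + 46761 + 36180 = 127823
Σ Rᵢ = 0 + 27 + 37 + 68 + 52 = 184
N̂ = 127823 / 184 ≈ 694.7 → 695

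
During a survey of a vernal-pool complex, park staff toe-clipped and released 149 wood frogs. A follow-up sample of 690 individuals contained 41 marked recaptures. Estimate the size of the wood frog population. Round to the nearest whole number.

N ≈ 2508

If marked individuals mix randomly, R/C ≈ M/N, giving N ≈ M·C/R.
N = (149 × 690) / 41 = 102810 / 41 ≈ 2507.6 → 2508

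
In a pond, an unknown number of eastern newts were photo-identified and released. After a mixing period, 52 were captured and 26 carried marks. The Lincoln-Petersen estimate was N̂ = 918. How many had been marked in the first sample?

M = 459

From N = M·C/R: M = N·R / C = 918·26 / 52 = 23868 / 52 = 459.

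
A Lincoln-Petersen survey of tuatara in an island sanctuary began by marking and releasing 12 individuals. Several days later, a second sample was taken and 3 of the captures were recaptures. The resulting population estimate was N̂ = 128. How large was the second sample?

C = 32

From N = M·C/R: C = N·R / M = 128·3 / 12 = 384 / 12 = 32.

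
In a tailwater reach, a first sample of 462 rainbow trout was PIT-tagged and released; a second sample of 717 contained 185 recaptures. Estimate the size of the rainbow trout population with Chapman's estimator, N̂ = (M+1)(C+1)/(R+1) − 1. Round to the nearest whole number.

N̂ = (462+1)(717+1)/(185+1) − 1 = 463·718/186 − 1
= 332434/186 − 1 ≈ 1787.3 − 1 ≈ 1786.3 → 1786

N ≈ 1786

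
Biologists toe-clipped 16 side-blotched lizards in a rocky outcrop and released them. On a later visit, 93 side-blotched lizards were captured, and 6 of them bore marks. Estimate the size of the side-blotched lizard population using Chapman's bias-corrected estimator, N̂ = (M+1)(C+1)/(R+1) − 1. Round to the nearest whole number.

N̂ = (16+1)(93+1)/(6+1) − 1 = 17·94/7 − 1
= 1598/7 − 1 ≈ 228.3 − 1 ≈ 227.3 → 227

N ≈ 227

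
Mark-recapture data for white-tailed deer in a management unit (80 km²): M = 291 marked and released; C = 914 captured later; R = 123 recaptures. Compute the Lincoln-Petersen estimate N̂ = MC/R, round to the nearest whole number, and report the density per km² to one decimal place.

N̂ = 291·914/123 = 265974/123 ≈ 2162.4 → 2162
Density = N̂ / area = 2162 / 80 ≈ 27.02 → 27.0 per km²

density ≈ 27.0 white-tailed deer per km²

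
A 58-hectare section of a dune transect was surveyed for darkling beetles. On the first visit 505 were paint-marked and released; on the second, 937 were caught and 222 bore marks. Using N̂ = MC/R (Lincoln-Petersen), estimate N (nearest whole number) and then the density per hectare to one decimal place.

N̂ = 505·937/222 = 473185/222 ≈ 2131.46 → 2131
Density = N̂ / area = 2131 / 58 ≈ 36.74 → 36.7 per hectare

density ≈ 36.7 darkling beetles per hectare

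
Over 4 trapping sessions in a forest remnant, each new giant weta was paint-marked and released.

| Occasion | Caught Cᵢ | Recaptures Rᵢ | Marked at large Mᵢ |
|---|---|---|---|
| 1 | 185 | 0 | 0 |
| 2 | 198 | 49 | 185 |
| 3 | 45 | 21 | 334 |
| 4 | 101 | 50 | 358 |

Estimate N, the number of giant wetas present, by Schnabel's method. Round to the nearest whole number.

Σ MᵢCᵢ = 0·185 + 185·198 + 334·45 + 358·101 = 0 + 36630 + 15030 + 36158 = 87818
Σ Rᵢ = 0 + 49 + 21 + 50 = 120
N̂ = 87818 / 120 ≈ 731.8 → 732

N ≈ 732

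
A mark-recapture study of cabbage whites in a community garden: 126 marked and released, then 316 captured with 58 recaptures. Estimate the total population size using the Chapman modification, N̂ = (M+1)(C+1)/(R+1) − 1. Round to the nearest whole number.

N ≈ 681

N̂ = (126+1)(316+1)/(58+1) − 1 = 127·317/59 − 1
= 40259/59 − 1 ≈ 682.4 − 1 ≈ 681.4 → 681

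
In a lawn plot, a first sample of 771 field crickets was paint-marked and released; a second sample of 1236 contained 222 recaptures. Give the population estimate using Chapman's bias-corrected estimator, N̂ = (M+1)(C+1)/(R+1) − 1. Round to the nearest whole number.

N̂ = (771+1)(1236+1)/(222+1) − 1 = 772·1237/223 − 1
= 954964/223 − 1 ≈ 4282.3 − 1 ≈ 4281.3 → 4281

N ≈ 4281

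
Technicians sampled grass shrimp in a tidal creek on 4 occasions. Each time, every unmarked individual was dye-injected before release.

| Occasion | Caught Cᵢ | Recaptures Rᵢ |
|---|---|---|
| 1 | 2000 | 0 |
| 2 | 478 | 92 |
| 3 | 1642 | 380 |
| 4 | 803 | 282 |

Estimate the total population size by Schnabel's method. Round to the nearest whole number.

Marked at large before each occasion: Mᵢ = Σⱼ<ᵢ (Cⱼ − Rⱼ) → M1=0, M2=2000, M3=2386, M4=3648
Σ MᵢCᵢ = 0·2000 + 2000·478 + 2386·1642 + 3648·803 = 0 + 956000 + 3917812 + 2929344 = 7803156
Σ Rᵢ = 0 + 92 + 380 + 282 = 754
N̂ = 7803156 / 754 ≈ 10349.0 → 10349

N ≈ 10,349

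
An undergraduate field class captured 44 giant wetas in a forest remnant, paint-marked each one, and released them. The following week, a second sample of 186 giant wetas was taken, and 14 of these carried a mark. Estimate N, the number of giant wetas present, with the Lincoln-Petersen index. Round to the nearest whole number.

N ≈ 585

Lincoln-Petersen assumes M/N = R/C, so N = M·C / R.
N = (44 × 186) / 14 = 8184 / 14 ≈ 584.6 → 585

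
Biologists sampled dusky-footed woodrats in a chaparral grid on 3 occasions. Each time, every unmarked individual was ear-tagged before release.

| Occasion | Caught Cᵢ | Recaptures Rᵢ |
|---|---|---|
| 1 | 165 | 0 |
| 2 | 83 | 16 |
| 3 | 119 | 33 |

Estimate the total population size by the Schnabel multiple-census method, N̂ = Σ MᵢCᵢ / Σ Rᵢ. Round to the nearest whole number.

N ≈ 843

Marked at large before each occasion: Mᵢ = Σⱼ<ᵢ (Cⱼ − Rⱼ) → M1=0, M2=165, M3=232
Σ MᵢCᵢ = 0·165 + 165·83 + 232·119 = 0 + 13695 + 27608 = 41303
Σ Rᵢ = 0 + 16 + 33 = 49
N̂ = 41303 / 49 ≈ 842.9 → 843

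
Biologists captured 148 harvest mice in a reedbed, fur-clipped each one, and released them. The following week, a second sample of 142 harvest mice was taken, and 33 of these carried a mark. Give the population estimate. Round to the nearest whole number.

If marked individuals mix randomly, R/C ≈ M/N, giving N ≈ M·C/R.
N = (148 × 142) / 33 = 21016 / 33 ≈ 636.8 → 637

N ≈ 637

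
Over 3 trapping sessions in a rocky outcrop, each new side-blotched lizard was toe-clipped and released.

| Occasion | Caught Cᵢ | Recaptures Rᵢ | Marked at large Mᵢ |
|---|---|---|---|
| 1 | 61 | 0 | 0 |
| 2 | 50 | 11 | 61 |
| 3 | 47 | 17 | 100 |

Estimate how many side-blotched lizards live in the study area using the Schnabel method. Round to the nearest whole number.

N ≈ 277

Σ MᵢCᵢ = 0·61 + 61·50 + 100·47 = 0 + 3050 + 4700 = 7750
Σ Rᵢ = 0 + 11 + 17 = 28
N̂ = 7750 / 28 ≈ 276.8 → 277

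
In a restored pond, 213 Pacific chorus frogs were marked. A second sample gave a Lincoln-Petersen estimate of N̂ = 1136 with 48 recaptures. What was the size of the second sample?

C = 256

From N = M·C/R: C = N·R / M = 1136·48 / 213 = 54528 / 213 = 256.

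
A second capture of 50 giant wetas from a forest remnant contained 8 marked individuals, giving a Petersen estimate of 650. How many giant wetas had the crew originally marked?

M = 104

From N = M·C/R: M = N·R / C = 650·8 / 50 = 5200 / 50 = 104.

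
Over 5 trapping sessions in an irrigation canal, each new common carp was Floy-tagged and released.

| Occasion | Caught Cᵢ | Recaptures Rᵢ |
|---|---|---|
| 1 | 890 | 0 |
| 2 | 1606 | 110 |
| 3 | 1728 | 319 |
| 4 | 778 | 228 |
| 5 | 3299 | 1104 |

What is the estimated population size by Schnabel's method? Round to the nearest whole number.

Marked at large before each occasion: Mᵢ = Σⱼ<ᵢ (Cⱼ − Rⱼ) → M1=0, M2=890, M3=2386, M4=3795, M5=4345
Σ MᵢCᵢ = 0·890 + 890·1606 + 2386·1728 + 3795·778 + 4345·3299 = 0 + 1429340 + 4123008 + 2952510 + 14334155 = 22839013
Σ Rᵢ = 0 + 110 + 319 + 228 + 1104 = 1761
N̂ = 22839013 / 1761 ≈ 12969.3 → 12969

N ≈ 12,969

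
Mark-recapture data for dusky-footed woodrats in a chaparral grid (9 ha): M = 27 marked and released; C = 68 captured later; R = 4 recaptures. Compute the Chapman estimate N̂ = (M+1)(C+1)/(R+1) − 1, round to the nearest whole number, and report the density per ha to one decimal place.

N̂ = 28·69/5 − 1 = 1932/5 − 1 ≈ 385.4 → 385
Density = N̂ / area = 385 / 9 ≈ 42.78 → 42.8 per ha

density ≈ 42.8 dusky-footed woodrats per ha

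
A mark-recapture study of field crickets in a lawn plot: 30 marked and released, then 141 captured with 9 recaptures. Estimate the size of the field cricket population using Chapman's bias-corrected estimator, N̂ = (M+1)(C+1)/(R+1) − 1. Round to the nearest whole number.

N̂ = (30+1)(141+1)/(9+1) − 1 = 31·142/10 − 1
= 4402/10 − 1 ≈ 440.2 − 1 ≈ 439.2 → 439

N ≈ 439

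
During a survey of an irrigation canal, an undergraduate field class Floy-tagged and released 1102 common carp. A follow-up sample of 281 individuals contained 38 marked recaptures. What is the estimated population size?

N = 8149

N = (1102 × 281) / 38 = 309662 / 38 = 8149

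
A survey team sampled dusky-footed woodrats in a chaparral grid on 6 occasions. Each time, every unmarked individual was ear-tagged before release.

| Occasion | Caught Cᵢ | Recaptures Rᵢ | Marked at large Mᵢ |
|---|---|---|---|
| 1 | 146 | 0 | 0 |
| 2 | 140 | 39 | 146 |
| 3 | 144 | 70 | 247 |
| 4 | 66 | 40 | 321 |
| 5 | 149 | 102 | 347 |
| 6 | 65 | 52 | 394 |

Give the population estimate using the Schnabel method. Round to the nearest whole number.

N ≈ 510

Σ MᵢCᵢ = 0·146 + 146·140 + 247·144 + 321·66 + 347·149 + 394·65 = 0 + 20440 + 35568 + 21186 + 51703 + 25610 = 154507
Σ Rᵢ = 0 + 39 + 70 + 40 + 102 + 52 = 303
N̂ = 154507 / 303 ≈ 509.9 → 510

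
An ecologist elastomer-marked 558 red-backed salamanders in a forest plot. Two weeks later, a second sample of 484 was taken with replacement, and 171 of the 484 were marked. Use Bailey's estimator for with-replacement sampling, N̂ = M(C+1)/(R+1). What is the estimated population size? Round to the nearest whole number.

N̂ = 558·(484+1)/(171+1) = 558·485/172 = 270630/172 ≈ 1573.4 → 1573

N ≈ 1573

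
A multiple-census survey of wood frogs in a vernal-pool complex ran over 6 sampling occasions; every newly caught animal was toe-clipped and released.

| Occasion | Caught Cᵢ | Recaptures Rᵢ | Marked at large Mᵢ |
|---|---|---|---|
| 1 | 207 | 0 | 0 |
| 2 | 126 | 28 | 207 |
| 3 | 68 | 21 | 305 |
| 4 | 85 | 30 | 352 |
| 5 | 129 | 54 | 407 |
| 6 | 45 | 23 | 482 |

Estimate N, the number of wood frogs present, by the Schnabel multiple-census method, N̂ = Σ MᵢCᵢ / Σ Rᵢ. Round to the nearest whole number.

Σ MᵢCᵢ = 0·207 + 207·126 + 305·68 + 352·85 + 407·129 + 482·45 = 0 + 26082 + 20740 + 29920 + 52503 + 21690 = 150935
Σ Rᵢ = 0 + 28 + 21 + 30 + 54 + 23 = 156
N̂ = 150935 / 156 ≈ 967.5 → 968

N ≈ 968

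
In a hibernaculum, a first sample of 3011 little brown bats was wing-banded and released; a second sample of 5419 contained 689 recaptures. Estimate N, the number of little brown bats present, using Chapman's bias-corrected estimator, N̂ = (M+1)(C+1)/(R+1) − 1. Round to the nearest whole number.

N̂ = (3011+1)(5419+1)/(689+1) − 1 = 3012·5420/690 − 1
= 16325040/690 − 1 ≈ 23659.48 − 1 ≈ 23658.48 → 23658

N ≈ 23,658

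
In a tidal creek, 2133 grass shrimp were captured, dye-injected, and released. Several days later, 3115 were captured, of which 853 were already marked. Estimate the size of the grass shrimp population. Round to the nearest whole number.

N ≈ 7789

N = (2133 × 3115) / 853 = 6644295 / 853 ≈ 7789.3 → 7789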